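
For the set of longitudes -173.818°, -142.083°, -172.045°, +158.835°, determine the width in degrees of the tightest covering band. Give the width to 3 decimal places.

Sort the longitudes: -173.818°, -172.045°, -142.083°, +158.835°.
Eastward gaps between consecutive values (wrapping around): 1.773°, 29.962°, 300.918°, 27.347°.
Largest gap = 300.918° ⇒ minimal covering band is its complement: 360° − 300.918° = 59.082°.
Band runs from +158.835° eastward to -142.083°, crossing the antimeridian.

59.082°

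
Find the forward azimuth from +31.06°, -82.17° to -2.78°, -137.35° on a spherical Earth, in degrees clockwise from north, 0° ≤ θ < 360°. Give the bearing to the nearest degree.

248°

Δλ = -137.35 − -82.17 = -55.18°.
θ = atan2( sin Δλ · cos φ₂ , cos φ₁ · sin φ₂ − sin φ₁ · cos φ₂ · cos Δλ )
  = atan2(-0.81998, -0.33580) = -112.270° → normalised to [0°, 360°): 247.730°.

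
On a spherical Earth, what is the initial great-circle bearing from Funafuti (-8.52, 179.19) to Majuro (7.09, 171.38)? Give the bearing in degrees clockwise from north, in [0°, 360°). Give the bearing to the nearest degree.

Δλ = 171.38 − 179.19 = -7.81°.
θ = atan2( sin Δλ · cos φ₂ , cos φ₁ · sin φ₂ − sin φ₁ · cos φ₂ · cos Δλ )
  = atan2(-0.13485, 0.26772) = -26.734° → normalised to [0°, 360°): 333.266°.

333°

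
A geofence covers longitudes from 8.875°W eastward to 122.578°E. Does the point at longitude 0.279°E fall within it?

Yes

Band width going east from -8.875° to +122.578°: ((122.578 − -8.875) mod 360) = 131.453°.
Offset of +0.279° east of the west edge: ((0.279 − -8.875) mod 360) = 9.154°.
9.154° ≤ 131.453° ⇒ inside.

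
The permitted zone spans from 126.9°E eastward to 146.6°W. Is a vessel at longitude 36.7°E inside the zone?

No

Band width going east from +126.9° to -146.6°: ((-146.6 − 126.9) mod 360) = 86.5°.
Offset of +36.7° east of the west edge: ((36.7 − 126.9) mod 360) = 269.8°.
269.8° > 86.5° ⇒ outside.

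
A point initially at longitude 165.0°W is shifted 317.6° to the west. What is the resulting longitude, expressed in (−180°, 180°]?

Start at -165.0°; shift −317.6° → -482.6°.
-482.6° lies outside (−180°, 180°]; add 360° → -122.6°.

122.6°W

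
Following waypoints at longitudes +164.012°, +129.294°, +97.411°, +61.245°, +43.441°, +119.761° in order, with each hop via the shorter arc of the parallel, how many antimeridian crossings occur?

0

Leg 1: +164.012° → +129.294°, shortest Δλ = -34.718° (west) — does not cross 180°.
Leg 2: +129.294° → +97.411°, shortest Δλ = -31.883° (west) — does not cross 180°.
Leg 3: +97.411° → +61.245°, shortest Δλ = -36.166° (west) — does not cross 180°.
Leg 4: +61.245° → +43.441°, shortest Δλ = -17.804° (west) — does not cross 180°.
Leg 5: +43.441° → +119.761°, shortest Δλ = 76.32° (east) — does not cross 180°.
Total crossings: 0.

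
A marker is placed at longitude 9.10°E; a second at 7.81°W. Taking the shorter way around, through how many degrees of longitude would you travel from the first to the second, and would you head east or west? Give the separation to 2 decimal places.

16.91° west

Raw difference: -7.81 − 9.10 = -16.91°.
Normalise into (−180°, 180°]: -16.91° stays -16.91°.
Negative ⇒ the second point lies to the west; separation 16.91°.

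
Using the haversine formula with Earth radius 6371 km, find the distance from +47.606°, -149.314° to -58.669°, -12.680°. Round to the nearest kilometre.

16939 km

Δλ = -12.680 − -149.314 = 136.634°.
Δφ = -58.669 − 47.606 = -106.275°.
a = sin²(Δφ/2) + cos φ₁ · cos φ₂ · sin²(Δλ/2) = 0.942851.
c = 2·atan2(√a, √(1−a)) = 2.65880 rad → d = 6371·c ≈ 16939.20 km.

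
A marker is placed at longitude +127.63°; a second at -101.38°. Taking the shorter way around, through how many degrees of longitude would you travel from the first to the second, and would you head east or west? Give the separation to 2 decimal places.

130.99° east

Raw difference: -101.38 − 127.63 = -229.01°.
Normalise into (−180°, 180°]: -229.01° + 360° = 130.99°.
Positive ⇒ the second point lies to the east; separation 130.99°.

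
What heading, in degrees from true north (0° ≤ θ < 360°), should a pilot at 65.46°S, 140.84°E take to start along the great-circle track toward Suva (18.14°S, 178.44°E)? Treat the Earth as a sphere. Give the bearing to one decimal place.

46.2°

Δλ = 178.44 − 140.84 = 37.60°.
θ = atan2( sin Δλ · cos φ₂ , cos φ₁ · sin φ₂ − sin φ₁ · cos φ₂ · cos Δλ )
  = atan2(0.57982, 0.55559) = 46.222° → normalised to [0°, 360°): 46.222°.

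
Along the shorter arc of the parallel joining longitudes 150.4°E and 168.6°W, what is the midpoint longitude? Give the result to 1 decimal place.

170.9°E

Signed shortest Δλ from +150.4° to -168.6° is +41.0°.
Midpoint longitude = +150.4° + (+41.0°)/2 = +150.4° + 20.5° = +170.9°.
(The naïve average (+150.4 + -168.6)/2 = -9.1° is on the wrong side of the globe.)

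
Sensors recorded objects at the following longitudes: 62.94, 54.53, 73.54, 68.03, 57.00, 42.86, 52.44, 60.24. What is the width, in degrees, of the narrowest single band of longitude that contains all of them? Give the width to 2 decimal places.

30.68°

Sort the longitudes: +42.86°, +52.44°, +54.53°, +57.00°, +60.24°, +62.94°, +68.03°, +73.54°.
Eastward gaps between consecutive values (wrapping around): 9.58°, 2.09°, 2.47°, 3.24°, 2.70°, 5.09°, 5.51°, 329.32°.
Largest gap = 329.32° ⇒ minimal covering band is its complement: 360° − 329.32° = 30.68°.
Band runs from +42.86° eastward to +73.54°.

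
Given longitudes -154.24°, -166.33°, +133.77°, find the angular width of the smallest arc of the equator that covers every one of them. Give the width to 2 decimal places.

71.99°

Sort the longitudes: -166.33°, -154.24°, +133.77°.
Eastward gaps between consecutive values (wrapping around): 12.09°, 288.01°, 59.90°.
Largest gap = 288.01° ⇒ minimal covering band is its complement: 360° − 288.01° = 71.99°.
Band runs from +133.77° eastward to -154.24°, crossing the antimeridian.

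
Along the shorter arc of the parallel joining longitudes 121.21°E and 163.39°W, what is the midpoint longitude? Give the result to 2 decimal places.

Signed shortest Δλ from +121.21° to -163.39° is +75.40°.
Midpoint longitude = +121.21° + (+75.40°)/2 = +121.21° + 37.70° = +158.91°.
(The naïve average (+121.21 + -163.39)/2 = -21.09° is on the wrong side of the globe.)

158.91°E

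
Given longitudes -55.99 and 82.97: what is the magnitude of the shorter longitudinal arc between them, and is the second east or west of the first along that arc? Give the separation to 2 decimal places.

138.96° east

Raw difference: 82.97 − -55.99 = 138.96°.
Normalise into (−180°, 180°]: 138.96° stays 138.96°.
Positive ⇒ the second point lies to the east; separation 138.96°.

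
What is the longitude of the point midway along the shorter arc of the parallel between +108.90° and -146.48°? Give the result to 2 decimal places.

Signed shortest Δλ from +108.90° to -146.48° is +104.62°.
Midpoint longitude = +108.90° + (+104.62°)/2 = +108.90° + 52.31° = +161.21°.
(The naïve average (+108.90 + -146.48)/2 = -18.79° is on the wrong side of the globe.)

+161.21°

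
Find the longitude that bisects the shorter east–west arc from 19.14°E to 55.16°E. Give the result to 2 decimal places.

Signed shortest Δλ from +19.14° to +55.16° is +36.02°.
Midpoint longitude = +19.14° + (+36.02°)/2 = +19.14° + 18.01° = +37.15°.

37.15°E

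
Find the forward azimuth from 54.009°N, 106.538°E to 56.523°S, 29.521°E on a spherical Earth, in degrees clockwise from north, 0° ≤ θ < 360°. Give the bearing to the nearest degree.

Δλ = 29.521 − 106.538 = -77.017°.
θ = atan2( sin Δλ · cos φ₂ , cos φ₁ · sin φ₂ − sin φ₁ · cos φ₂ · cos Δλ )
  = atan2(-0.53750, -0.59044) = -137.687° → normalised to [0°, 360°): 222.313°.

222°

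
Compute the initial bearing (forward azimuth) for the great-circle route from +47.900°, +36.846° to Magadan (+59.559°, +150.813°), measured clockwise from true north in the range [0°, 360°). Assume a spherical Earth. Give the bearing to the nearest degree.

Δλ = 150.813 − 36.846 = 113.967°.
θ = atan2( sin Δλ · cos φ₂ , cos φ₁ · sin φ₂ − sin φ₁ · cos φ₂ · cos Δλ )
  = atan2(0.46297, 0.73071) = 32.358° → normalised to [0°, 360°): 32.358°.

32°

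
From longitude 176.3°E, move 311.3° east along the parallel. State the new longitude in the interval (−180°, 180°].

Start at +176.3°; shift +311.3° → +487.6°.
+487.6° lies outside (−180°, 180°]; subtract 360° → +127.6°.

127.6°E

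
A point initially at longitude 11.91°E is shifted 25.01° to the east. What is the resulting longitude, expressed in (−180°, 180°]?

36.92°E

Start at +11.91°; shift +25.01° → +36.92°.
+36.92° already lies in (−180°, 180°].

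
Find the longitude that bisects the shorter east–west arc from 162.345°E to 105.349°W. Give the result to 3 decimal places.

151.502°W

Signed shortest Δλ from +162.345° to -105.349° is +92.306°.
Midpoint longitude = +162.345° + (+92.306°)/2 = +162.345° + 46.153° = +208.498°.
Normalise into (−180°, 180°]: -151.502°.
(The naïve average (+162.345 + -105.349)/2 = 28.498° is on the wrong side of the globe.)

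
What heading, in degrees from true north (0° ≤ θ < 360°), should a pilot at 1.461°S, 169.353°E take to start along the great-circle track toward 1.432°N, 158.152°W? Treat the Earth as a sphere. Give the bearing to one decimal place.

85.1°

Δλ = -158.152 − 169.353 = -327.505°; wrapped into (−180°, 180°]: 32.495°.
θ = atan2( sin Δλ · cos φ₂ , cos φ₁ · sin φ₂ − sin φ₁ · cos φ₂ · cos Δλ )
  = atan2(0.53706, 0.04648) = 85.054° → normalised to [0°, 360°): 85.054°.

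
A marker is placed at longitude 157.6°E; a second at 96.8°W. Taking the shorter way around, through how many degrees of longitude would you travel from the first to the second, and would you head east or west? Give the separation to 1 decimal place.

Raw difference: -96.8 − 157.6 = -254.4°.
Normalise into (−180°, 180°]: -254.4° + 360° = 105.6°.
Positive ⇒ the second point lies to the east; separation 105.6°.

105.6° east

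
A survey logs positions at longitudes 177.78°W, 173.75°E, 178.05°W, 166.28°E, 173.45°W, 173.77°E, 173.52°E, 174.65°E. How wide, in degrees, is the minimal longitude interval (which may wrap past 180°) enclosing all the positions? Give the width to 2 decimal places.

Sort the longitudes: -178.05°, -177.78°, -173.45°, +166.28°, +173.52°, +173.75°, +173.77°, +174.65°.
Eastward gaps between consecutive values (wrapping around): 0.27°, 4.33°, 339.73°, 7.24°, 0.23°, 0.02°, 0.88°, 7.30°.
Largest gap = 339.73° ⇒ minimal covering band is its complement: 360° − 339.73° = 20.27°.
Band runs from +166.28° eastward to -173.45°, crossing the antimeridian.

20.27°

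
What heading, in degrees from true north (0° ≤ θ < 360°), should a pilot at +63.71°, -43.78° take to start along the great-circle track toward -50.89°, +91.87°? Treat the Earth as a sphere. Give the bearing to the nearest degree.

82°

Δλ = 91.87 − -43.78 = 135.65°.
θ = atan2( sin Δλ · cos φ₂ , cos φ₁ · sin φ₂ − sin φ₁ · cos φ₂ · cos Δλ )
  = atan2(0.44096, 0.06075) = 82.156° → normalised to [0°, 360°): 82.156°.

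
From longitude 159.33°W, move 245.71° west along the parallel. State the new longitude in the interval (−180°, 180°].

45.04°W

Start at -159.33°; shift −245.71° → -405.04°.
-405.04° lies outside (−180°, 180°]; add 360° → -45.04°.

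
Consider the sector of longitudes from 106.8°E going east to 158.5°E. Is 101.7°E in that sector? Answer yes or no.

No

Band width going east from +106.8° to +158.5°: ((158.5 − 106.8) mod 360) = 51.7°.
Offset of +101.7° east of the west edge: ((101.7 − 106.8) mod 360) = 354.9°.
354.9° > 51.7° ⇒ outside.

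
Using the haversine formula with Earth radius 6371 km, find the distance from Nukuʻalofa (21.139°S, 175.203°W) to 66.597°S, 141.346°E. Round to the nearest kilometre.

Δλ = 141.346 − -175.203 = 316.549°; wrapped into (−180°, 180°]: -43.451°.
Δφ = -66.597 − -21.139 = -45.458°.
a = sin²(Δφ/2) + cos φ₁ · cos φ₂ · sin²(Δλ/2) = 0.200045.
c = 2·atan2(√a, √(1−a)) = 0.92741 rad → d = 6371·c ≈ 5908.52 km.

5909 km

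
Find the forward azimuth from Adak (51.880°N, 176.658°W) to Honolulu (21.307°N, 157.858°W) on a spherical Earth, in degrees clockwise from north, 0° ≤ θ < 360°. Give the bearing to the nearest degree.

Δλ = -157.858 − -176.658 = 18.800°.
θ = atan2( sin Δλ · cos φ₂ , cos φ₁ · sin φ₂ − sin φ₁ · cos φ₂ · cos Δλ )
  = atan2(0.30024, -0.46953) = 147.404° → normalised to [0°, 360°): 147.404°.

147°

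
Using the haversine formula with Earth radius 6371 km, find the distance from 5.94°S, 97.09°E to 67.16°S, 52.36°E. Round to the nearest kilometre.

Δλ = 52.36 − 97.09 = -44.73°.
Δφ = -67.16 − -5.94 = -61.22°.
a = sin²(Δφ/2) + cos φ₁ · cos φ₂ · sin²(Δλ/2) = 0.315174.
c = 2·atan2(√a, √(1−a)) = 1.19216 rad → d = 6371·c ≈ 7595.26 km.

7595 km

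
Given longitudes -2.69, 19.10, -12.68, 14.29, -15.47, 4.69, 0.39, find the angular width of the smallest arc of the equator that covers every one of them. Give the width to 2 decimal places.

Sort the longitudes: -15.47°, -12.68°, -2.69°, +0.39°, +4.69°, +14.29°, +19.10°.
Eastward gaps between consecutive values (wrapping around): 2.79°, 9.99°, 3.08°, 4.30°, 9.60°, 4.81°, 325.43°.
Largest gap = 325.43° ⇒ minimal covering band is its complement: 360° − 325.43° = 34.57°.
Band runs from -15.47° eastward to +19.10°.

34.57°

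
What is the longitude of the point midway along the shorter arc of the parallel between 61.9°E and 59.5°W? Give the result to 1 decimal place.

Signed shortest Δλ from +61.9° to -59.5° is -121.4°.
Midpoint longitude = +61.9° + (-121.4°)/2 = +61.9° − 60.7° = +1.2°.

1.2°E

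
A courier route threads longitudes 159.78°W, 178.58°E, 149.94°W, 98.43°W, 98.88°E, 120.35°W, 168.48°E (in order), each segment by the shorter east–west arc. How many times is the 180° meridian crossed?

5

Leg 1: -159.78° → +178.58°, shortest Δλ = -21.64° (west) — crosses 180°.
Leg 2: +178.58° → -149.94°, shortest Δλ = 31.48° (east) — crosses 180°.
Leg 3: -149.94° → -98.43°, shortest Δλ = 51.51° (east) — does not cross 180°.
Leg 4: -98.43° → +98.88°, shortest Δλ = -162.69° (west) — crosses 180°.
Leg 5: +98.88° → -120.35°, shortest Δλ = 140.77° (east) — crosses 180°.
Leg 6: -120.35° → +168.48°, shortest Δλ = -71.17° (west) — crosses 180°.
Total crossings: 5.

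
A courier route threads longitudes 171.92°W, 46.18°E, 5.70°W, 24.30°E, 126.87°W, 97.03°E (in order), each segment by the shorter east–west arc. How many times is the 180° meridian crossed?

Leg 1: -171.92° → +46.18°, shortest Δλ = -141.9° (west) — crosses 180°.
Leg 2: +46.18° → -5.70°, shortest Δλ = -51.88° (west) — does not cross 180°.
Leg 3: -5.70° → +24.30°, shortest Δλ = 30.0° (east) — does not cross 180°.
Leg 4: +24.30° → -126.87°, shortest Δλ = -151.17° (west) — does not cross 180°.
Leg 5: -126.87° → +97.03°, shortest Δλ = -136.1° (west) — crosses 180°.
Total crossings: 2.

2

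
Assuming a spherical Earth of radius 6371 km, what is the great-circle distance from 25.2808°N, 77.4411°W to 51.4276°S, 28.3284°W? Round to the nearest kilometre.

Δλ = -28.3284 − -77.4411 = 49.1127°.
Δφ = -51.4276 − 25.2808 = -76.7084°.
a = sin²(Δφ/2) + cos φ₁ · cos φ₂ · sin²(Δλ/2) = 0.482420.
c = 2·atan2(√a, √(1−a)) = 1.53563 rad → d = 6371·c ≈ 9783.49 km.

9783 km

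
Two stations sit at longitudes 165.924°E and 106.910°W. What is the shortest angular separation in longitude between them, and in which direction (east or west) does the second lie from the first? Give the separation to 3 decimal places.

Raw difference: -106.910 − 165.924 = -272.834°.
Normalise into (−180°, 180°]: -272.834° + 360° = 87.166°.
Positive ⇒ the second point lies to the east; separation 87.166°.

87.166° east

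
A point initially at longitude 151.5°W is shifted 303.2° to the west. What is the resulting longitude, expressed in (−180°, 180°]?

94.7°W

Start at -151.5°; shift −303.2° → -454.7°.
-454.7° lies outside (−180°, 180°]; add 360° → -94.7°.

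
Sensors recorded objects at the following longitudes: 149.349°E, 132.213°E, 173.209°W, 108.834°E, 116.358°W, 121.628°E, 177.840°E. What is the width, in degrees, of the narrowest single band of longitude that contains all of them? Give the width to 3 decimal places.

134.808°

Sort the longitudes: -173.209°, -116.358°, +108.834°, +121.628°, +132.213°, +149.349°, +177.840°.
Eastward gaps between consecutive values (wrapping around): 56.851°, 225.192°, 12.794°, 10.585°, 17.136°, 28.491°, 8.951°.
Largest gap = 225.192° ⇒ minimal covering band is its complement: 360° − 225.192° = 134.808°.
Band runs from +108.834° eastward to -116.358°, crossing the antimeridian.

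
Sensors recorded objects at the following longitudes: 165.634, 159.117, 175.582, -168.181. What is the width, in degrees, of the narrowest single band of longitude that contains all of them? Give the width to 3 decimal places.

32.702°

Sort the longitudes: -168.181°, +159.117°, +165.634°, +175.582°.
Eastward gaps between consecutive values (wrapping around): 327.298°, 6.517°, 9.948°, 16.237°.
Largest gap = 327.298° ⇒ minimal covering band is its complement: 360° − 327.298° = 32.702°.
Band runs from +159.117° eastward to -168.181°, crossing the antimeridian.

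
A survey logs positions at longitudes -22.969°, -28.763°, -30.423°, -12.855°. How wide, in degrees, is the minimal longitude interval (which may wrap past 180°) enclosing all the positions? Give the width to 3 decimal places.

17.568°

Sort the longitudes: -30.423°, -28.763°, -22.969°, -12.855°.
Eastward gaps between consecutive values (wrapping around): 1.660°, 5.794°, 10.114°, 342.432°.
Largest gap = 342.432° ⇒ minimal covering band is its complement: 360° − 342.432° = 17.568°.
Band runs from -30.423° eastward to -12.855°.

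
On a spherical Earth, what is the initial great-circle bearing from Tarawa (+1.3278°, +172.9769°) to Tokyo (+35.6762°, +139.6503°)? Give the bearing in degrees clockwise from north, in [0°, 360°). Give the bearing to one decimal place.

Δλ = 139.6503 − 172.9769 = -33.3266°.
θ = atan2( sin Δλ · cos φ₂ , cos φ₁ · sin φ₂ − sin φ₁ · cos φ₂ · cos Δλ )
  = atan2(-0.44630, 0.56732) = -38.192° → normalised to [0°, 360°): 321.808°.

321.8°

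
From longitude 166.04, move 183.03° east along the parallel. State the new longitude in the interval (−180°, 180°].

-10.93°

Start at +166.04°; shift +183.03° → +349.07°.
+349.07° lies outside (−180°, 180°]; subtract 360° → -10.93°.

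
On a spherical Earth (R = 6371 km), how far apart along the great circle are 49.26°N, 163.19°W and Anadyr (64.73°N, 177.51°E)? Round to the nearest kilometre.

2061 km

Δλ = 177.51 − -163.19 = 340.70°; wrapped into (−180°, 180°]: -19.30°.
Δφ = 64.73 − 49.26 = 15.47°.
a = sin²(Δφ/2) + cos φ₁ · cos φ₂ · sin²(Δλ/2) = 0.025943.
c = 2·atan2(√a, √(1−a)) = 0.32355 rad → d = 6371·c ≈ 2061.32 km.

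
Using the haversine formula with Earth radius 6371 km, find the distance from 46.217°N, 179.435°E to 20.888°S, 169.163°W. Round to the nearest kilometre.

7550 km

Δλ = -169.163 − 179.435 = -348.598°; wrapped into (−180°, 180°]: 11.402°.
Δφ = -20.888 − 46.217 = -67.105°.
a = sin²(Δφ/2) + cos φ₁ · cos φ₂ · sin²(Δλ/2) = 0.311857.
c = 2·atan2(√a, √(1−a)) = 1.18501 rad → d = 6371·c ≈ 7549.72 km.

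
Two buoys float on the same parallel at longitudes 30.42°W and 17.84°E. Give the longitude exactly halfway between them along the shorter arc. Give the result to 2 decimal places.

6.29°W

Signed shortest Δλ from -30.42° to +17.84° is +48.26°.
Midpoint longitude = -30.42° + (+48.26°)/2 = -30.42° + 24.13° = -6.29°.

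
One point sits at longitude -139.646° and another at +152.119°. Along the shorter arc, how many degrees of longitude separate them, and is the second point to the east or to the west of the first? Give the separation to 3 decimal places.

68.235° west

Raw difference: 152.119 − -139.646 = 291.765°.
Normalise into (−180°, 180°]: 291.765° − 360° = -68.235°.
Negative ⇒ the second point lies to the west; separation 68.235°.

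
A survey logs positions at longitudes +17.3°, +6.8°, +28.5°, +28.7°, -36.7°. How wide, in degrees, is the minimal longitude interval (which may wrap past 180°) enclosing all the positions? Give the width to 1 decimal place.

Sort the longitudes: -36.7°, +6.8°, +17.3°, +28.5°, +28.7°.
Eastward gaps between consecutive values (wrapping around): 43.5°, 10.5°, 11.2°, 0.2°, 294.6°.
Largest gap = 294.6° ⇒ minimal covering band is its complement: 360° − 294.6° = 65.4°.
Band runs from -36.7° eastward to +28.7°.

65.4°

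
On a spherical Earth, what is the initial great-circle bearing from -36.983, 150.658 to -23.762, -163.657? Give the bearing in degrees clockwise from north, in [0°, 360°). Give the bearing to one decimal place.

Δλ = -163.657 − 150.658 = -314.315°; wrapped into (−180°, 180°]: 45.685°.
θ = atan2( sin Δλ · cos φ₂ , cos φ₁ · sin φ₂ − sin φ₁ · cos φ₂ · cos Δλ )
  = atan2(0.65485, 0.06276) = 84.525° → normalised to [0°, 360°): 84.525°.

84.5°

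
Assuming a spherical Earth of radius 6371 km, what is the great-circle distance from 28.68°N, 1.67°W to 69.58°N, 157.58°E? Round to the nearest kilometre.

8961 km

Δλ = 157.58 − -1.67 = 159.25°.
Δφ = 69.58 − 28.68 = 40.90°.
a = sin²(Δφ/2) + cos φ₁ · cos φ₂ · sin²(Δλ/2) = 0.418240.
c = 2·atan2(√a, √(1−a)) = 1.40654 rad → d = 6371·c ≈ 8961.06 km.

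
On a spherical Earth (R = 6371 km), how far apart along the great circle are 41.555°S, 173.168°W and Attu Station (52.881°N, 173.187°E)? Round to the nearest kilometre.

10582 km

Δλ = 173.187 − -173.168 = 346.355°; wrapped into (−180°, 180°]: -13.645°.
Δφ = 52.881 − -41.555 = 94.436°.
a = sin²(Δφ/2) + cos φ₁ · cos φ₂ · sin²(Δλ/2) = 0.545046.
c = 2·atan2(√a, √(1−a)) = 1.66101 rad → d = 6371·c ≈ 10582.29 km.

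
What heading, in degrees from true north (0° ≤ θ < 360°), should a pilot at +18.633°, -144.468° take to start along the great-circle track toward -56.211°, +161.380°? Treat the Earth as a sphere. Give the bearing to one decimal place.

206.8°

Δλ = 161.380 − -144.468 = 305.848°; wrapped into (−180°, 180°]: -54.152°.
θ = atan2( sin Δλ · cos φ₂ , cos φ₁ · sin φ₂ − sin φ₁ · cos φ₂ · cos Δλ )
  = atan2(-0.45079, -0.89159) = -153.179° → normalised to [0°, 360°): 206.821°.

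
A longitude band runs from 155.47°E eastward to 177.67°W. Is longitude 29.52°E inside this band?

No

Band width going east from +155.47° to -177.67°: ((-177.67 − 155.47) mod 360) = 26.86°.
Offset of +29.52° east of the west edge: ((29.52 − 155.47) mod 360) = 234.05°.
234.05° > 26.86° ⇒ outside.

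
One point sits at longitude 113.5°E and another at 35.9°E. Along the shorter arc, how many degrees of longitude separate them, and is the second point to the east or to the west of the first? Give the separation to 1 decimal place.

77.6° west

Raw difference: 35.9 − 113.5 = -77.6°.
Normalise into (−180°, 180°]: -77.6° stays -77.6°.
Negative ⇒ the second point lies to the west; separation 77.6°.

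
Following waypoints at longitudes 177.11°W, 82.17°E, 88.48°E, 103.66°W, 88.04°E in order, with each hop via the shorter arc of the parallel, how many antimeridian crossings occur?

Leg 1: -177.11° → +82.17°, shortest Δλ = -100.72° (west) — crosses 180°.
Leg 2: +82.17° → +88.48°, shortest Δλ = 6.31° (east) — does not cross 180°.
Leg 3: +88.48° → -103.66°, shortest Δλ = 167.86° (east) — crosses 180°.
Leg 4: -103.66° → +88.04°, shortest Δλ = -168.3° (west) — crosses 180°.
Total crossings: 3.

3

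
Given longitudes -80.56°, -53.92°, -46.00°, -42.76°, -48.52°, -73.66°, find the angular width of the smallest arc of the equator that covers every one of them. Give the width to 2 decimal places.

37.80°

Sort the longitudes: -80.56°, -73.66°, -53.92°, -48.52°, -46.00°, -42.76°.
Eastward gaps between consecutive values (wrapping around): 6.90°, 19.74°, 5.40°, 2.52°, 3.24°, 322.20°.
Largest gap = 322.20° ⇒ minimal covering band is its complement: 360° − 322.20° = 37.80°.
Band runs from -80.56° eastward to -42.76°.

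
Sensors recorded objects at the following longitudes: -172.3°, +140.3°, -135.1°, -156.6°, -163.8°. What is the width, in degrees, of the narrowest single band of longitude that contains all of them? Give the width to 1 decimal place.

84.6°

Sort the longitudes: -172.3°, -163.8°, -156.6°, -135.1°, +140.3°.
Eastward gaps between consecutive values (wrapping around): 8.5°, 7.2°, 21.5°, 275.4°, 47.4°.
Largest gap = 275.4° ⇒ minimal covering band is its complement: 360° − 275.4° = 84.6°.
Band runs from +140.3° eastward to -135.1°, crossing the antimeridian.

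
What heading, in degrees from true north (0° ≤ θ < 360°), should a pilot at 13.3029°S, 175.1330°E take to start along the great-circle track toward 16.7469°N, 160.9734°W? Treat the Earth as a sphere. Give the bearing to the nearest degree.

Δλ = -160.9734 − 175.1330 = -336.1064°; wrapped into (−180°, 180°]: 23.8936°.
θ = atan2( sin Δλ · cos φ₂ , cos φ₁ · sin φ₂ − sin φ₁ · cos φ₂ · cos Δλ )
  = atan2(0.38786, 0.48187) = 38.831° → normalised to [0°, 360°): 38.831°.

39°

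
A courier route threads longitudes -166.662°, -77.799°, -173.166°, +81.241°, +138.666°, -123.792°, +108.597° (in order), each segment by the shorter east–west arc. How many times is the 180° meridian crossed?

3

Leg 1: -166.662° → -77.799°, shortest Δλ = 88.863° (east) — does not cross 180°.
Leg 2: -77.799° → -173.166°, shortest Δλ = -95.367° (west) — does not cross 180°.
Leg 3: -173.166° → +81.241°, shortest Δλ = -105.593° (west) — crosses 180°.
Leg 4: +81.241° → +138.666°, shortest Δλ = 57.425° (east) — does not cross 180°.
Leg 5: +138.666° → -123.792°, shortest Δλ = 97.542° (east) — crosses 180°.
Leg 6: -123.792° → +108.597°, shortest Δλ = -127.611° (west) — crosses 180°.
Total crossings: 3.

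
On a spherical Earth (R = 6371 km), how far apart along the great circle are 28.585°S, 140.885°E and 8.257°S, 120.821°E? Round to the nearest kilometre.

3086 km

Δλ = 120.821 − 140.885 = -20.064°.
Δφ = -8.257 − -28.585 = 20.328°.
a = sin²(Δφ/2) + cos φ₁ · cos φ₂ · sin²(Δλ/2) = 0.057510.
c = 2·atan2(√a, √(1−a)) = 0.48435 rad → d = 6371·c ≈ 3085.77 km.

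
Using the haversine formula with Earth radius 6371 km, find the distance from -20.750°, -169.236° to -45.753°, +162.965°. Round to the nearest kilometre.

Δλ = 162.965 − -169.236 = 332.201°; wrapped into (−180°, 180°]: -27.799°.
Δφ = -45.753 − -20.750 = -25.003°.
a = sin²(Δφ/2) + cos φ₁ · cos φ₂ · sin²(Δλ/2) = 0.084510.
c = 2·atan2(√a, √(1−a)) = 0.58993 rad → d = 6371·c ≈ 3758.43 km.

3758 km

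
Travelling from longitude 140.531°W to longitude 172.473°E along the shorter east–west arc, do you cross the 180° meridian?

Naïve |172.473 − -140.531| = 313.004° > 180°, so the shorter arc goes the other way round — across 180°.
Signed shortest Δλ = ((172.473 − -140.531 + 180) mod 360) − 180 = -46.996°.
Going west by 46.996° from -140.531° passes through 180° before reaching +172.473°.

Yes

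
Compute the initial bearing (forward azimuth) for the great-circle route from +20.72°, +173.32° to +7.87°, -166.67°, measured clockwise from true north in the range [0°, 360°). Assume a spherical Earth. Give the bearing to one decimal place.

120.7°

Δλ = -166.67 − 173.32 = -339.99°; wrapped into (−180°, 180°]: 20.01°.
θ = atan2( sin Δλ · cos φ₂ , cos φ₁ · sin φ₂ − sin φ₁ · cos φ₂ · cos Δλ )
  = atan2(0.33896, -0.20124) = 120.698° → normalised to [0°, 360°): 120.698°.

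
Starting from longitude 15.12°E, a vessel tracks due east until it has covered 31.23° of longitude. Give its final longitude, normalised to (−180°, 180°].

Start at +15.12°; shift +31.23° → +46.35°.
+46.35° already lies in (−180°, 180°].

46.35°E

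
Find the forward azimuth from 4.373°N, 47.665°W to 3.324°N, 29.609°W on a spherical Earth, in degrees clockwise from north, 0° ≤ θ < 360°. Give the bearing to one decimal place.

92.7°

Δλ = -29.609 − -47.665 = 18.056°.
θ = atan2( sin Δλ · cos φ₂ , cos φ₁ · sin φ₂ − sin φ₁ · cos φ₂ · cos Δλ )
  = atan2(0.30942, -0.01456) = 92.694° → normalised to [0°, 360°): 92.694°.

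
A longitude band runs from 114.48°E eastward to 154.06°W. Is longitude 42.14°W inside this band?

Band width going east from +114.48° to -154.06°: ((-154.06 − 114.48) mod 360) = 91.46°.
Offset of -42.14° east of the west edge: ((-42.14 − 114.48) mod 360) = 203.38°.
203.38° > 91.46° ⇒ outside.

No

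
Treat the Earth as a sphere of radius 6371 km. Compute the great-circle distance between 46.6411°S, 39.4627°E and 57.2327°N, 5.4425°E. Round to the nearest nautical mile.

6464 nmi

Δλ = 5.4425 − 39.4627 = -34.0202°.
Δφ = 57.2327 − -46.6411 = 103.8738°.
a = sin²(Δφ/2) + cos φ₁ · cos φ₂ · sin²(Δλ/2) = 0.651693.
c = 2·atan2(√a, √(1−a)) = 1.87904 rad → d = 6371·c ≈ 11971.36 km ≈ 6464.02 nmi.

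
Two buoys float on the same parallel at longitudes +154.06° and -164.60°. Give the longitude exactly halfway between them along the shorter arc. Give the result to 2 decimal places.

+174.73°

Signed shortest Δλ from +154.06° to -164.60° is +41.34°.
Midpoint longitude = +154.06° + (+41.34°)/2 = +154.06° + 20.67° = +174.73°.
(The naïve average (+154.06 + -164.60)/2 = -5.27° is on the wrong side of the globe.)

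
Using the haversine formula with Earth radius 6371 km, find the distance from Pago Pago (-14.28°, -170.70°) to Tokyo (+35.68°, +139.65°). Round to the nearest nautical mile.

Δλ = 139.65 − -170.70 = 310.35°; wrapped into (−180°, 180°]: -49.65°.
Δφ = 35.68 − -14.28 = 49.96°.
a = sin²(Δφ/2) + cos φ₁ · cos φ₂ · sin²(Δλ/2) = 0.317099.
c = 2·atan2(√a, √(1−a)) = 1.19630 rad → d = 6371·c ≈ 7621.63 km ≈ 4115.35 nmi.

4115 nmi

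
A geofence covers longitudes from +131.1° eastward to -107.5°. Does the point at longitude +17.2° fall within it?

Band width going east from +131.1° to -107.5°: ((-107.5 − 131.1) mod 360) = 121.4°.
Offset of +17.2° east of the west edge: ((17.2 − 131.1) mod 360) = 246.1°.
246.1° > 121.4° ⇒ outside.

No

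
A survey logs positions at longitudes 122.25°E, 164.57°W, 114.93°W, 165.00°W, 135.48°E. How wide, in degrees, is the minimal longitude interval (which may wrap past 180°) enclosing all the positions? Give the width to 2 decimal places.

Sort the longitudes: -165.00°, -164.57°, -114.93°, +122.25°, +135.48°.
Eastward gaps between consecutive values (wrapping around): 0.43°, 49.64°, 237.18°, 13.23°, 59.52°.
Largest gap = 237.18° ⇒ minimal covering band is its complement: 360° − 237.18° = 122.82°.
Band runs from +122.25° eastward to -114.93°, crossing the antimeridian.

122.82°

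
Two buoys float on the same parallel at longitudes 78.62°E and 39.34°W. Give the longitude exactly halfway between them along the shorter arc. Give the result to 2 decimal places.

19.64°E

Signed shortest Δλ from +78.62° to -39.34° is -117.96°.
Midpoint longitude = +78.62° + (-117.96°)/2 = +78.62° − 58.98° = +19.64°.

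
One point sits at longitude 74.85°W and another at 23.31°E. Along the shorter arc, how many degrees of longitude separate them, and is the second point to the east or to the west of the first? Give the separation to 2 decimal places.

Raw difference: 23.31 − -74.85 = 98.16°.
Normalise into (−180°, 180°]: 98.16° stays 98.16°.
Positive ⇒ the second point lies to the east; separation 98.16°.

98.16° east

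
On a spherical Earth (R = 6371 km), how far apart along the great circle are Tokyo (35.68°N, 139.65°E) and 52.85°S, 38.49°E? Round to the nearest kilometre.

Δλ = 38.49 − 139.65 = -101.16°.
Δφ = -52.85 − 35.68 = -88.53°.
a = sin²(Δφ/2) + cos φ₁ · cos φ₂ · sin²(Δλ/2) = 0.779917.
c = 2·atan2(√a, √(1−a)) = 2.16498 rad → d = 6371·c ≈ 13793.10 km.

13793 km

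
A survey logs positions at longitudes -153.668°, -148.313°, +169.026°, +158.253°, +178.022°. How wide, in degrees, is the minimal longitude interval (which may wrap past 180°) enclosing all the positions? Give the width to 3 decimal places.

Sort the longitudes: -153.668°, -148.313°, +158.253°, +169.026°, +178.022°.
Eastward gaps between consecutive values (wrapping around): 5.355°, 306.566°, 10.773°, 8.996°, 28.310°.
Largest gap = 306.566° ⇒ minimal covering band is its complement: 360° − 306.566° = 53.434°.
Band runs from +158.253° eastward to -148.313°, crossing the antimeridian.

53.434°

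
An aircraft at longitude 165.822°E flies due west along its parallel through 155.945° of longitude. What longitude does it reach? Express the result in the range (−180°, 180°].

9.877°E

Start at +165.822°; shift −155.945° → +9.877°.
+9.877° already lies in (−180°, 180°].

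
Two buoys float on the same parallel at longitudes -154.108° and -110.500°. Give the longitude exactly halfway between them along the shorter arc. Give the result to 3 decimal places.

-132.304°

Signed shortest Δλ from -154.108° to -110.500° is +43.608°.
Midpoint longitude = -154.108° + (+43.608°)/2 = -154.108° + 21.804° = -132.304°.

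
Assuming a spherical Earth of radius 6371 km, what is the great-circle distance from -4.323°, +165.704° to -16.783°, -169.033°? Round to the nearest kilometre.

Δλ = -169.033 − 165.704 = -334.737°; wrapped into (−180°, 180°]: 25.263°.
Δφ = -16.783 − -4.323 = -12.460°.
a = sin²(Δφ/2) + cos φ₁ · cos φ₂ · sin²(Δλ/2) = 0.057430.
c = 2·atan2(√a, √(1−a)) = 0.48400 rad → d = 6371·c ≈ 3083.58 km.

3084 km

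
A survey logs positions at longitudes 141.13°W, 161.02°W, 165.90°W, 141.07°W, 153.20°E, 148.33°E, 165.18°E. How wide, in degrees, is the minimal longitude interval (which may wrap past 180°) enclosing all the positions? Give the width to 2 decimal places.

Sort the longitudes: -165.90°, -161.02°, -141.13°, -141.07°, +148.33°, +153.20°, +165.18°.
Eastward gaps between consecutive values (wrapping around): 4.88°, 19.89°, 0.06°, 289.40°, 4.87°, 11.98°, 28.92°.
Largest gap = 289.40° ⇒ minimal covering band is its complement: 360° − 289.40° = 70.60°.
Band runs from +148.33° eastward to -141.07°, crossing the antimeridian.

70.60°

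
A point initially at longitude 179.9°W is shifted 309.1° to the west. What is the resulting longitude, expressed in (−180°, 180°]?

Start at -179.9°; shift −309.1° → -489.0°.
-489.0° lies outside (−180°, 180°]; add 360° → -129.0°.

129.0°W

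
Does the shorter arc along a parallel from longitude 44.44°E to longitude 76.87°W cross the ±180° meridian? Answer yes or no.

Signed shortest Δλ = ((-76.87 − 44.44 + 180) mod 360) − 180 = -121.31°.
Going west by 121.31° from +44.44° reaches -76.87° without touching 180°.

No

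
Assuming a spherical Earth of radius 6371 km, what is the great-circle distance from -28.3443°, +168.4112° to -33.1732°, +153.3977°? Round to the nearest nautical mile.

Δλ = 153.3977 − 168.4112 = -15.0135°.
Δφ = -33.1732 − -28.3443 = -4.8289°.
a = sin²(Δφ/2) + cos φ₁ · cos φ₂ · sin²(Δλ/2) = 0.014348.
c = 2·atan2(√a, √(1−a)) = 0.24014 rad → d = 6371·c ≈ 1529.95 km ≈ 826.10 nmi.

826 nmi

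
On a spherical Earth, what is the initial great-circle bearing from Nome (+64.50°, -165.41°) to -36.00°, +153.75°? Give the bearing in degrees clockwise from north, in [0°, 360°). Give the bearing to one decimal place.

Δλ = 153.75 − -165.41 = 319.16°; wrapped into (−180°, 180°]: -40.84°.
θ = atan2( sin Δλ · cos φ₂ , cos φ₁ · sin φ₂ − sin φ₁ · cos φ₂ · cos Δλ )
  = atan2(-0.52906, -0.80548) = -146.702° → normalised to [0°, 360°): 213.298°.

213.3°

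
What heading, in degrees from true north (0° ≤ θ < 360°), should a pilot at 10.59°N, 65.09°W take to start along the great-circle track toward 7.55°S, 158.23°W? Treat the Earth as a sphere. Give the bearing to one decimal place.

Δλ = -158.23 − -65.09 = -93.14°.
θ = atan2( sin Δλ · cos φ₂ , cos φ₁ · sin φ₂ − sin φ₁ · cos φ₂ · cos Δλ )
  = atan2(-0.98984, -0.11917) = -96.865° → normalised to [0°, 360°): 263.135°.

263.1°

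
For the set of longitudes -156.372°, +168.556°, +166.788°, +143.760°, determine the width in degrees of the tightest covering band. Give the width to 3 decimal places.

59.868°

Sort the longitudes: -156.372°, +143.760°, +166.788°, +168.556°.
Eastward gaps between consecutive values (wrapping around): 300.132°, 23.028°, 1.768°, 35.072°.
Largest gap = 300.132° ⇒ minimal covering band is its complement: 360° − 300.132° = 59.868°.
Band runs from +143.760° eastward to -156.372°, crossing the antimeridian.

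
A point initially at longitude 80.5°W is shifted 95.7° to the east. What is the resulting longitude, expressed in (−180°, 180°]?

15.2°E

Start at -80.5°; shift +95.7° → +15.2°.
+15.2° already lies in (−180°, 180°].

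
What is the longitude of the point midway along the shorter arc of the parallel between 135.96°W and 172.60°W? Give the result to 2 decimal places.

Signed shortest Δλ from -135.96° to -172.60° is -36.64°.
Midpoint longitude = -135.96° + (-36.64°)/2 = -135.96° − 18.32° = -154.28°.

154.28°W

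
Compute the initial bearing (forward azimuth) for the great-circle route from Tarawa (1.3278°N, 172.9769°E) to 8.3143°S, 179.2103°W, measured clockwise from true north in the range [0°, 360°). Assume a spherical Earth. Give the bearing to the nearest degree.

Δλ = -179.2103 − 172.9769 = -352.1872°; wrapped into (−180°, 180°]: 7.8128°.
θ = atan2( sin Δλ · cos φ₂ , cos φ₁ · sin φ₂ − sin φ₁ · cos φ₂ · cos Δλ )
  = atan2(0.13451, -0.16728) = 141.198° → normalised to [0°, 360°): 141.198°.

141°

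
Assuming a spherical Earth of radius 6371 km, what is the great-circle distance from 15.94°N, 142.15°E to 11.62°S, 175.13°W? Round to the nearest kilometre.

5611 km

Δλ = -175.13 − 142.15 = -317.28°; wrapped into (−180°, 180°]: 42.72°.
Δφ = -11.62 − 15.94 = -27.56°.
a = sin²(Δφ/2) + cos φ₁ · cos φ₂ · sin²(Δλ/2) = 0.181682.
c = 2·atan2(√a, √(1−a)) = 0.88067 rad → d = 6371·c ≈ 5610.75 km.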